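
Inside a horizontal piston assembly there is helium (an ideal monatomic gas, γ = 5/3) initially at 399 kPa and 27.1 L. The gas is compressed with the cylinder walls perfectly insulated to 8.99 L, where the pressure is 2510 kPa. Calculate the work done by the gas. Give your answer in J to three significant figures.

Adiabatic: W = (P₁V₁ − P₂V₂)/(γ − 1) with γ = 5/3.
P₁V₁ = 10813 J, P₂V₂ = 22565 J.
W = (10813 − 22565) / 0.6667 = -17628 J.

W ≈ -17600 J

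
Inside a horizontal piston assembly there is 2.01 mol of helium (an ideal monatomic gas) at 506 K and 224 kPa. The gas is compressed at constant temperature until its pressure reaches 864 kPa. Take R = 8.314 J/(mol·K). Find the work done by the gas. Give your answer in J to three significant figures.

W ≈ -11400 J

Isothermal process: W = nRT ln(V₂/V₁) = nRT ln(P₁/P₂).
W = (2.01)(8.314)(506) × ln(224/864)
  = 8456 × ln(0.2593) = 8456 × -1.35
W_by_gas = -11415 J.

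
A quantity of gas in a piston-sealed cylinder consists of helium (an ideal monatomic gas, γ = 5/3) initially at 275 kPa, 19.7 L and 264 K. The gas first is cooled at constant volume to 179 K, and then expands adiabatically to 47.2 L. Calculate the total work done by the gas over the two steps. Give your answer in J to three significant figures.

Step 1 (isochoric): W = 0 (constant volume).
After step 1: P = 186.5 kPa (V unchanged).
Step 2 (adiabatic): W = (P₁V₁ − P₂V₂)/(γ−1) = (3673 − 2051)/0.667 = 2433 J.
W_total = 0 + 2433 = 2433 J.

W_total ≈ 2430 J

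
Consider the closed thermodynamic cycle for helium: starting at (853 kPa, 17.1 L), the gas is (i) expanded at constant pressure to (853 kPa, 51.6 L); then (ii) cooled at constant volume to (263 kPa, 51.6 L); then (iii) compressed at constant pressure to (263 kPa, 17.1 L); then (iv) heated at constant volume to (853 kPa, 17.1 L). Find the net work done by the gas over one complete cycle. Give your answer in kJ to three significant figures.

Constant-volume legs do no work.
W(i) = (853)(51.6 − 17.1) = 29428 J; W(iii) = (263)(17.1 − 51.6) = -9074 J.
W_net = 29428 − 9074 = 20355 J (the clockwise enclosed area).

W_net ≈ 20.4 kJ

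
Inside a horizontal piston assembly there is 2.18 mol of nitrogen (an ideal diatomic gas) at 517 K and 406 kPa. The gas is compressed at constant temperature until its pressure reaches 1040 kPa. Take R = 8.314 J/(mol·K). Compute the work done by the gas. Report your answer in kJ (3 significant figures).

Isothermal process: W = nRT ln(V₂/V₁) = nRT ln(P₁/P₂).
W = (2.18)(8.314)(517) × ln(406/1040)
  = 9370 × ln(0.3904) = 9370 × -0.9406
W_by_gas = -8814 J.

W ≈ -8.81 kJ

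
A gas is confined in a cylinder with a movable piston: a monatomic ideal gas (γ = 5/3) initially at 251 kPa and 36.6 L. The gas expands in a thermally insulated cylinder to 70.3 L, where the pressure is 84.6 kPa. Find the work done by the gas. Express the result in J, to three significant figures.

Adiabatic: W = (P₁V₁ − P₂V₂)/(γ − 1) with γ = 5/3.
P₁V₁ = 9187 J, P₂V₂ = 5947 J.
W = (9187 − 5947) / 0.6667 = 4859 J.

W ≈ 4860 J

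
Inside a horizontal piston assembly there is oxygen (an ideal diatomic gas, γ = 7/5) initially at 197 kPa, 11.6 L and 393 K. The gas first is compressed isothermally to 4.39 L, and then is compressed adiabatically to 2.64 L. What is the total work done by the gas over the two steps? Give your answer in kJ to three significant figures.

Step 1 (isothermal): W = P₁V₁ ln(V₂/V₁) = (2285) ln(4.39/11.6) = -2220 J.
After step 1: P = 520.5 kPa, V = 4.39 L, T = 393 K.
Step 2 (adiabatic): W = (P₁V₁ − P₂V₂)/(γ−1) = (2285 − 2801)/0.4 = -1289 J.
W_total = -2220 − 1289 = -3509 J.

W_total ≈ -3.51 kJ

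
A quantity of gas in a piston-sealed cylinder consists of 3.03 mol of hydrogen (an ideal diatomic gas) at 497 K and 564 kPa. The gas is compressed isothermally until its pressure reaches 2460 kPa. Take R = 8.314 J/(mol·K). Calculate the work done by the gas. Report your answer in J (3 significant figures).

W ≈ -18400 J

Isothermal process: W = nRT ln(V₂/V₁) = nRT ln(P₁/P₂).
W = (3.03)(8.314)(497) × ln(564/2460)
  = 12520 × ln(0.2293) = 12520 × -1.473
W_by_gas = -18440 J.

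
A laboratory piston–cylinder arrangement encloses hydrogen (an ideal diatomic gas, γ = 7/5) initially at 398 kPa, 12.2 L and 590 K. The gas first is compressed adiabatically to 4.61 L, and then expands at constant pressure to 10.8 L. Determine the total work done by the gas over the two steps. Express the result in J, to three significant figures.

Step 1 (adiabatic): W = (P₁V₁ − P₂V₂)/(γ−1) = (4856 − 7166)/0.4 = -5777 J.
After step 1: P = 1555 kPa, V = 4.61 L, T = 870.8 K.
Step 2 (isobaric): W = PΔV = (1555 kPa)(10.8 − 4.61 L) = 9623 J.
W_total = -5777 + 9623 = 3845 J.

W_total ≈ 3850 J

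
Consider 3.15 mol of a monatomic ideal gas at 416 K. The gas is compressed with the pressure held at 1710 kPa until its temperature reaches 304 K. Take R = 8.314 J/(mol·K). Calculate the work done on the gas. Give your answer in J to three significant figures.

Isobaric: W = P ΔV = nR ΔT.
W = (3.15)(8.314)(304 − 416) = -2933 J.
Work on gas = −W_by = 2933 J.

W ≈ 2930 J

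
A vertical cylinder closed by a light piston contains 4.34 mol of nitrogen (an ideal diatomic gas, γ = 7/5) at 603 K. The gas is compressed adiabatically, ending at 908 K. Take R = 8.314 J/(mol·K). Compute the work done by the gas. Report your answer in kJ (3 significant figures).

Adiabatic ⇒ Q = 0, so W_by = −ΔU = nCᵥ(T₁ − T₂).
Cᵥ = 5R/2 = 20.79 J/(mol·K).
W = (4.34)(20.79)(603 − 908) = -27513 J.

W ≈ -27.5 kJ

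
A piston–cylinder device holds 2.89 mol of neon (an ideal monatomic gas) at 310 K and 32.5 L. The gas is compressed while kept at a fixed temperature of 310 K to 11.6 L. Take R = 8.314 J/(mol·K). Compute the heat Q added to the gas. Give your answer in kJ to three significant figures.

Isothermal ⇒ ΔU = 0, so Q = W = nRT ln(V₂/V₁).
Q = (2.89)(8.314)(310) ln(11.6/32.5) = 7449 × -1.03 = -7674 J.

Q ≈ -7.67 kJ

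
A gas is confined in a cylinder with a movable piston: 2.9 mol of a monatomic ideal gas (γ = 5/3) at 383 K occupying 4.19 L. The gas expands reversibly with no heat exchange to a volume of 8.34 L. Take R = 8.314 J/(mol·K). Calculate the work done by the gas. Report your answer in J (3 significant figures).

Adiabatic: TV^(γ−1) = const with γ = 5/3.
T₂ = T₁ (V₁/V₂)^(γ−1) = 383 × (4.19/8.34)^0.667 = 383 × 0.632 = 242 K.
W_by = nCᵥ(T₁ − T₂) = (2.9)(12.47)(383 − 242) = 5098 J.

W ≈ 5100 J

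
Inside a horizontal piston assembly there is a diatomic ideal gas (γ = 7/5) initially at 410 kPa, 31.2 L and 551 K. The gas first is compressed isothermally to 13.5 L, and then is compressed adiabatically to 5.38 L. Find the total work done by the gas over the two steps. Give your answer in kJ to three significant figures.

W_total ≈ -24.9 kJ

Step 1 (isothermal): W = P₁V₁ ln(V₂/V₁) = (12792) ln(13.5/31.2) = -10716 J.
After step 1: P = 947.6 kPa, V = 13.5 L, T = 551 K.
Step 2 (adiabatic): W = (P₁V₁ − P₂V₂)/(γ−1) = (12792 − 18482)/0.4 = -14226 J.
W_total = -10716 − 14226 = -24942 J.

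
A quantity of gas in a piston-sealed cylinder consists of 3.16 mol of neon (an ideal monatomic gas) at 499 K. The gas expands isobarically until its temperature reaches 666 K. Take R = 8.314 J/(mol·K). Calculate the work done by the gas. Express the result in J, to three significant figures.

W ≈ 4390 J

Isobaric: W = P ΔV = nR ΔT.
W = (3.16)(8.314)(666 − 499) = 4387 J.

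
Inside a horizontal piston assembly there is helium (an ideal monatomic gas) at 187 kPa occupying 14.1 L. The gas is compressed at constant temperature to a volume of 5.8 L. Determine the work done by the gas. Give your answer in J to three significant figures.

Isothermal: W = nRT ln(V₂/V₁) = P₁V₁ ln(V₂/V₁).
P₁V₁ = (187 kPa)(14.1 L) = 2637 J.
W = 2637 × ln(5.8/14.1) = 2637 × -0.8883
W_by_gas = -2342 J.

W ≈ -2340 J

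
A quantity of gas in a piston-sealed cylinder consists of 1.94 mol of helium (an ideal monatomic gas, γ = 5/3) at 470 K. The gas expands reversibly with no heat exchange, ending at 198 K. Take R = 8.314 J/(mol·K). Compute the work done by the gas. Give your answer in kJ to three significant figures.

W ≈ 6.58 kJ

Adiabatic ⇒ Q = 0, so W_by = −ΔU = nCᵥ(T₁ − T₂).
Cᵥ = 3R/2 = 12.47 J/(mol·K).
W = (1.94)(12.47)(470 − 198) = 6581 J.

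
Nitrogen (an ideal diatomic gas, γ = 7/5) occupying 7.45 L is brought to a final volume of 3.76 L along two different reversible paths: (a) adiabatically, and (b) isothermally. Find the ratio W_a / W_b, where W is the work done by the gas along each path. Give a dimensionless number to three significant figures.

W_a / W_b ≈ 1.15

Path (a) adiabatic: W = P₁V₁(1 − (V₁/V₂)^(γ−1))/(γ−1) → W_a/(P₁V₁) = -0.7865.
Path (b) isothermal: W = P₁V₁ ln(V₂/V₁) → W_b/(P₁V₁) = -0.6838.
W_a / W_b = -0.7865 / -0.6838 = 1.15.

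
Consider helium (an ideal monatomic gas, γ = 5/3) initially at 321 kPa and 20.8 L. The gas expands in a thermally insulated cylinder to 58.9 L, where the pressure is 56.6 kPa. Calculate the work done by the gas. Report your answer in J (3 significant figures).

Adiabatic: W = (P₁V₁ − P₂V₂)/(γ − 1) with γ = 5/3.
P₁V₁ = 6677 J, P₂V₂ = 3334 J.
W = (6677 − 3334) / 0.6667 = 5015 J.

W ≈ 5010 J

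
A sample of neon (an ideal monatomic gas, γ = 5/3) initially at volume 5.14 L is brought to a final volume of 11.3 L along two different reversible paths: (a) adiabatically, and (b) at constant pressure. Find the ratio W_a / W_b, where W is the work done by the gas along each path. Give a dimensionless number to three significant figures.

Path (a) adiabatic: W = P₁V₁(1 − (V₁/V₂)^(γ−1))/(γ−1) → W_a/(P₁V₁) = 0.6128.
Path (b) isobaric: W = P₁(V₂ − V₁) → W_b/(P₁V₁) = 1.198.
W_a / W_b = 0.6128 / 1.198 = 0.5113.

W_a / W_b ≈ 0.511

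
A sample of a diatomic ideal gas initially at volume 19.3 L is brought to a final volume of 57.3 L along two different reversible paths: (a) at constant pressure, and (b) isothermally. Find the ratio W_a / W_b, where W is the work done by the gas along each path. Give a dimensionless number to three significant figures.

W_a / W_b ≈ 1.81

Path (a) isobaric: W = P₁(V₂ − V₁) → W_a/(P₁V₁) = 1.969.
Path (b) isothermal: W = P₁V₁ ln(V₂/V₁) → W_b/(P₁V₁) = 1.088.
W_a / W_b = 1.969 / 1.088 = 1.809.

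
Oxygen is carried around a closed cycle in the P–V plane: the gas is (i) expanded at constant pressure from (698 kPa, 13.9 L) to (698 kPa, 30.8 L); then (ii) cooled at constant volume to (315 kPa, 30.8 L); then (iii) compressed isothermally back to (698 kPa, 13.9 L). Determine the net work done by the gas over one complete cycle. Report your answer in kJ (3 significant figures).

Leg (i): W = PΔV = (698)(30.8 − 13.9) = 11796 J.
Leg (ii): W = 0.
Leg (iii): W = PᵢVᵢ ln(V_f/Vᵢ) = (9702) ln(13.9/30.8) = -7719 J.
W_net = 11796 − 7719 = 4077 J.

W_net ≈ 4.08 kJ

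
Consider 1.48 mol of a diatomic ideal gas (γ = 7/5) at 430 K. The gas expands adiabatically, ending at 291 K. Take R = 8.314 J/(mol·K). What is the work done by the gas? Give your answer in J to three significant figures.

W ≈ 4280 J

Adiabatic ⇒ Q = 0, so W_by = −ΔU = nCᵥ(T₁ − T₂).
Cᵥ = 5R/2 = 20.79 J/(mol·K).
W = (1.48)(20.79)(430 − 291) = 4276 J.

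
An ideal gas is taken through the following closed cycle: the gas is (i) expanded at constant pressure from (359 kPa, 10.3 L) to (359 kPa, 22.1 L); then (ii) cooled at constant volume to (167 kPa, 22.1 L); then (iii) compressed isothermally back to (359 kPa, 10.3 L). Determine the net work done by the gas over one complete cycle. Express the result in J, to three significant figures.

Leg (i): W = PΔV = (359)(22.1 − 10.3) = 4236 J.
Leg (ii): W = 0.
Leg (iii): W = PᵢVᵢ ln(V_f/Vᵢ) = (3691) ln(10.3/22.1) = -2818 J.
W_net = 4236 − 2818 = 1419 J.

W_net ≈ 1420 J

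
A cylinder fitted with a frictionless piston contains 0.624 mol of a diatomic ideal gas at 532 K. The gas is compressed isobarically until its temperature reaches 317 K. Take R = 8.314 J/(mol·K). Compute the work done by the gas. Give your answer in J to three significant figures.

Isobaric: W = P ΔV = nR ΔT.
W = (0.624)(8.314)(317 − 532) = -1115 J.

W ≈ -1120 J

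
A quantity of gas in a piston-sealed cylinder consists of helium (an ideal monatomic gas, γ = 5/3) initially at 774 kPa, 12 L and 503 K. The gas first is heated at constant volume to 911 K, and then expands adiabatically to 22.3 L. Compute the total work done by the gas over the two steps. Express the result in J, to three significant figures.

W_total ≈ 8540 J

Step 1 (isochoric): W = 0 (constant volume).
After step 1: P = 1402 kPa (V unchanged).
Step 2 (adiabatic): W = (P₁V₁ − P₂V₂)/(γ−1) = (16822 − 11129)/0.667 = 8539 J.
W_total = 0 + 8539 = 8539 J.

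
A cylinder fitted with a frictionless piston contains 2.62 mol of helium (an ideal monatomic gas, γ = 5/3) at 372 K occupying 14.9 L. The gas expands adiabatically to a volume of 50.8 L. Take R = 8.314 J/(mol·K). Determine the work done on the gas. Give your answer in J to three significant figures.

Adiabatic: TV^(γ−1) = const with γ = 5/3.
T₂ = T₁ (V₁/V₂)^(γ−1) = 372 × (14.9/50.8)^0.667 = 372 × 0.4415 = 164.2 K.
W_by = nCᵥ(T₁ − T₂) = (2.62)(12.47)(372 − 164.2) = 6789 J.
Work on gas = −W_by = -6789 J.

W ≈ -6790 J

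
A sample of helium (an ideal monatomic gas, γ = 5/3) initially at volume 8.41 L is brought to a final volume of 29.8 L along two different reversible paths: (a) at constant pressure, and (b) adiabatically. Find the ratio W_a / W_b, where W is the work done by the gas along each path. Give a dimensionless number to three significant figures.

Path (a) isobaric: W = P₁(V₂ − V₁) → W_a/(P₁V₁) = 2.543.
Path (b) adiabatic: W = P₁V₁(1 − (V₁/V₂)^(γ−1))/(γ−1) → W_b/(P₁V₁) = 0.8546.
W_a / W_b = 2.543 / 0.8546 = 2.976.

W_a / W_b ≈ 2.98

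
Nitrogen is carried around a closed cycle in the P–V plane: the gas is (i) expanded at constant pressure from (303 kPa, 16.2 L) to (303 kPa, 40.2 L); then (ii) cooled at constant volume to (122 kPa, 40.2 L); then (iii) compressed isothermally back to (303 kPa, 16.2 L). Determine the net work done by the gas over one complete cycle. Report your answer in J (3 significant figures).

W_net ≈ 2810 J

Leg (i): W = PΔV = (303)(40.2 − 16.2) = 7272 J.
Leg (ii): W = 0.
Leg (iii): W = PᵢVᵢ ln(V_f/Vᵢ) = (4904) ln(16.2/40.2) = -4457 J.
W_net = 7272 − 4457 = 2815 J.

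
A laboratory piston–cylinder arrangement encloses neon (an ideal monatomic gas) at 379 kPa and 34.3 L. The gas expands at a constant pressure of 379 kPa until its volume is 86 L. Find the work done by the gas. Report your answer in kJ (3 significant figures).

W ≈ 19.6 kJ

Isobaric: W = P ΔV.
W = (379 kPa)(86 − 34.3 L) = (379)(51.7) = 19594 J.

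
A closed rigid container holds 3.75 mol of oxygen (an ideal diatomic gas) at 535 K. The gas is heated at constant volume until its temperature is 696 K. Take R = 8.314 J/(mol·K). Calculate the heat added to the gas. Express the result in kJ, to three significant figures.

Constant volume ⇒ W = 0, so Q = ΔU = nCᵥΔT with Cᵥ = 5R/2 = 20.79 J/(mol·K).
ΔU = (3.75)(20.79)(696 − 535) = 12549 J.

Q ≈ 12.5 kJ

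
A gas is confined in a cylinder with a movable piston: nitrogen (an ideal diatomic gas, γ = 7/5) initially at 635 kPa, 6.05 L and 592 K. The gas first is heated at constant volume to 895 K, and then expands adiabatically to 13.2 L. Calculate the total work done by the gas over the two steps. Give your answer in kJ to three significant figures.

W_total ≈ 3.89 kJ

Step 1 (isochoric): W = 0 (constant volume).
After step 1: P = 960 kPa (V unchanged).
Step 2 (adiabatic): W = (P₁V₁ − P₂V₂)/(γ−1) = (5808 − 4251)/0.4 = 3892 J.
W_total = 0 + 3892 = 3892 J.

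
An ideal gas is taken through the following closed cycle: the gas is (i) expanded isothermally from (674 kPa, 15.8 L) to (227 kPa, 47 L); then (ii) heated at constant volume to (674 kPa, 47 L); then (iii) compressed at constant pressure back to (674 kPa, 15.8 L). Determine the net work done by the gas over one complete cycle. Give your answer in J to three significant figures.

Leg (i): W = PᵢVᵢ ln(V_f/Vᵢ) = (10649) ln(47/15.8) = 11609 J.
Leg (ii): W = 0.
Leg (iii): W = PΔV = (674)(15.8 − 47) = -21029 J.
W_net = 11609 − 21029 = -9420 J.

W_net ≈ -9420 J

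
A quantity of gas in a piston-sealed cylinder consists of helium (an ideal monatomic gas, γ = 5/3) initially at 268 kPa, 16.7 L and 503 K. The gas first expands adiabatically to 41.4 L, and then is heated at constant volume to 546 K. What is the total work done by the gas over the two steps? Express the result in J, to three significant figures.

Step 1 (adiabatic): W = (P₁V₁ − P₂V₂)/(γ−1) = (4476 − 2443)/0.667 = 3048 J.
Step 2 (isochoric): W = 0 (constant volume).
W_total = 3048 + 0 = 3048 J.

W_total ≈ 3050 J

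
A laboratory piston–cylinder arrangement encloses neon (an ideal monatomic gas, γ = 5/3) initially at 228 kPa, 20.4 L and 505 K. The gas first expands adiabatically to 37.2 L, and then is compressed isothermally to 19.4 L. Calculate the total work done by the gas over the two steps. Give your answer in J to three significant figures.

W_total ≈ 274 J

Step 1 (adiabatic): W = (P₁V₁ − P₂V₂)/(γ−1) = (4651 − 3116)/0.667 = 2303 J.
After step 1: P = 83.77 kPa, V = 37.2 L, T = 338.3 K.
Step 2 (isothermal): W = P₁V₁ ln(V₂/V₁) = (3116) ln(19.4/37.2) = -2029 J.
W_total = 2303 − 2029 = 273.8 J.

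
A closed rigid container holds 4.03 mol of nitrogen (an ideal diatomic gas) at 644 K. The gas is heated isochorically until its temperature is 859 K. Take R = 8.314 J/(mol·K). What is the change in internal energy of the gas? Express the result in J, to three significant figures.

Constant volume ⇒ W = 0, so Q = ΔU = nCᵥΔT with Cᵥ = 5R/2 = 20.79 J/(mol·K).
ΔU = (4.03)(20.79)(859 − 644) = 18009 J.

ΔU ≈ 18000 J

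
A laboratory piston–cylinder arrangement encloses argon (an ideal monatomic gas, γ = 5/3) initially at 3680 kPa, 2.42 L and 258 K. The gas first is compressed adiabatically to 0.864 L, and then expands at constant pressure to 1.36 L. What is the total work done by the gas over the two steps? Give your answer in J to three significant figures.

W_total ≈ -3030 J

Step 1 (adiabatic): W = (P₁V₁ − P₂V₂)/(γ−1) = (8906 − 17696)/0.667 = -13185 J.
After step 1: P = 20481 kPa, V = 0.864 L, T = 512.6 K.
Step 2 (isobaric): W = PΔV = (20481 kPa)(1.36 − 0.864 L) = 10159 J.
W_total = -13185 + 10159 = -3026 J.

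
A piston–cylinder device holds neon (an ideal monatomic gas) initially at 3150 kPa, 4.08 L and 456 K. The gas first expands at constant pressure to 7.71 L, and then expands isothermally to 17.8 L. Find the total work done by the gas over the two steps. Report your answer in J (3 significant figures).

Step 1 (isobaric): W = PΔV = (3150 kPa)(7.71 − 4.08 L) = 11434 J.
After step 1: P = 3150 kPa, V = 7.71 L, T = 861.7 K.
Step 2 (isothermal): W = P₁V₁ ln(V₂/V₁) = (24286) ln(17.8/7.71) = 20320 J.
W_total = 11434 + 20320 = 31755 J.

W_total ≈ 31800 J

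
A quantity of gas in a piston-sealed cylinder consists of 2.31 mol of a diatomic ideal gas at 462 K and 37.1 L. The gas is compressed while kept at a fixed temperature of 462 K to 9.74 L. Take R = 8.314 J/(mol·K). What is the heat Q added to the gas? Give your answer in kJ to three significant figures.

Isothermal ⇒ ΔU = 0, so Q = W = nRT ln(V₂/V₁).
Q = (2.31)(8.314)(462) ln(9.74/37.1) = 8873 × -1.337 = -11866 J.

Q ≈ -11.9 kJ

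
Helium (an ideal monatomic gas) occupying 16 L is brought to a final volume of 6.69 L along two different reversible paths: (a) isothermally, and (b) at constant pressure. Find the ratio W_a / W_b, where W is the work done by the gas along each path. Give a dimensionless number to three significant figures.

W_a / W_b ≈ 1.50

Path (a) isothermal: W = P₁V₁ ln(V₂/V₁) → W_a/(P₁V₁) = -0.872.
Path (b) isobaric: W = P₁(V₂ − V₁) → W_b/(P₁V₁) = -0.5819.
W_a / W_b = -0.872 / -0.5819 = 1.499.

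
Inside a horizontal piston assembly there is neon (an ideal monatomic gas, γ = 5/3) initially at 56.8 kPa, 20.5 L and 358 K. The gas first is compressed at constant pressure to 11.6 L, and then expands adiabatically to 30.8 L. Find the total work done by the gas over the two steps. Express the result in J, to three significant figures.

W_total ≈ -32.6 J

Step 1 (isobaric): W = PΔV = (56.8 kPa)(11.6 − 20.5 L) = -505.5 J.
After step 1: P = 56.8 kPa, V = 11.6 L, T = 202.6 K.
Step 2 (adiabatic): W = (P₁V₁ − P₂V₂)/(γ−1) = (658.9 − 343.6)/0.667 = 472.9 J.
W_total = -505.5 + 472.9 = -32.63 J.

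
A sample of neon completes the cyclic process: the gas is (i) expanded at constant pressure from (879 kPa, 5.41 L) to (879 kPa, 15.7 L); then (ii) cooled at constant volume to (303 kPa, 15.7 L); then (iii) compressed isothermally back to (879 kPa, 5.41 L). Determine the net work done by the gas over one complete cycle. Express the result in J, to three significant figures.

W_net ≈ 3980 J

Leg (i): W = PΔV = (879)(15.7 − 5.41) = 9045 J.
Leg (ii): W = 0.
Leg (iii): W = PᵢVᵢ ln(V_f/Vᵢ) = (4757) ln(5.41/15.7) = -5068 J.
W_net = 9045 − 5068 = 3977 J.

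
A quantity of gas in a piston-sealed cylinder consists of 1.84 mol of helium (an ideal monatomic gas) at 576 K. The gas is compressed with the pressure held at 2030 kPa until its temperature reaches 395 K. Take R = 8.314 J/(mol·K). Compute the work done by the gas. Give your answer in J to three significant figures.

Isobaric: W = P ΔV = nR ΔT.
W = (1.84)(8.314)(395 − 576) = -2769 J.

W ≈ -2770 J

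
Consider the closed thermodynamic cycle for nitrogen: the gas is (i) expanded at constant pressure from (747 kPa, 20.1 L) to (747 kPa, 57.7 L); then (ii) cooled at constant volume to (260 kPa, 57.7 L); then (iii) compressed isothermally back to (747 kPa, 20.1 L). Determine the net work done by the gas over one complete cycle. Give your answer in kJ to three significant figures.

W_net ≈ 12.3 kJ

Leg (i): W = PΔV = (747)(57.7 − 20.1) = 28087 J.
Leg (ii): W = 0.
Leg (iii): W = PᵢVᵢ ln(V_f/Vᵢ) = (15002) ln(20.1/57.7) = -15820 J.
W_net = 28087 − 15820 = 12267 J.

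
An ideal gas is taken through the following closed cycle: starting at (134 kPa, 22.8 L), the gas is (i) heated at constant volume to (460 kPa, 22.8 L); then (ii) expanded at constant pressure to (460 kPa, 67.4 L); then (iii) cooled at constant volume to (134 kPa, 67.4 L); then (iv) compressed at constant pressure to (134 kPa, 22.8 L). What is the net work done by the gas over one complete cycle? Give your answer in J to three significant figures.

Constant-volume legs do no work.
W(ii) = (460)(67.4 − 22.8) = 20516 J; W(iv) = (134)(22.8 − 67.4) = -5976 J.
W_net = 20516 − 5976 = 14540 J (the clockwise enclosed area).

W_net ≈ 14500 J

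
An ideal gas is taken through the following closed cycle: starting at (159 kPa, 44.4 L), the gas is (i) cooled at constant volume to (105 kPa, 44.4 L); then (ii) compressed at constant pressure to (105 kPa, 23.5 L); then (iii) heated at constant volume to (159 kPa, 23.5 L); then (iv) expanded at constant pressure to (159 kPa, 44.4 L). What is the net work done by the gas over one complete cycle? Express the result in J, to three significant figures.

W_net ≈ 1130 J

Constant-volume legs do no work.
W(ii) = (105)(23.5 − 44.4) = -2194 J; W(iv) = (159)(44.4 − 23.5) = 3323 J.
W_net = -2194 + 3323 = 1129 J (the clockwise enclosed area).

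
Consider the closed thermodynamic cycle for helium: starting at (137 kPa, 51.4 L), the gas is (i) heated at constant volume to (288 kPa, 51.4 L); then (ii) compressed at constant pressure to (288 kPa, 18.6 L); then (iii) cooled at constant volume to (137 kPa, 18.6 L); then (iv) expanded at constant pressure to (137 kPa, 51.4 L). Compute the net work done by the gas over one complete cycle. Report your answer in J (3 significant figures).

Constant-volume legs do no work.
W(ii) = (288)(18.6 − 51.4) = -9446 J; W(iv) = (137)(51.4 − 18.6) = 4494 J.
W_net = -9446 + 4494 = -4953 J (the counter-clockwise enclosed area).

W_net ≈ -4950 J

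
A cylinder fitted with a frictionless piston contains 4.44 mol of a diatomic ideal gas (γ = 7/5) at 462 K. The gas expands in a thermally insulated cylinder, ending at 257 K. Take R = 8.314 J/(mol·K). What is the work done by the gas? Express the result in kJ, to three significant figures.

Adiabatic ⇒ Q = 0, so W_by = −ΔU = nCᵥ(T₁ − T₂).
Cᵥ = 5R/2 = 20.79 J/(mol·K).
W = (4.44)(20.79)(462 − 257) = 18919 J.

W ≈ 18.9 kJ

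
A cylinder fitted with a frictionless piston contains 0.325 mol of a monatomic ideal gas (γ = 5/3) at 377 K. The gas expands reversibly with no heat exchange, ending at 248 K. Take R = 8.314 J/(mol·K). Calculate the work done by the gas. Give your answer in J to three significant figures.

Adiabatic ⇒ Q = 0, so W_by = −ΔU = nCᵥ(T₁ − T₂).
Cᵥ = 3R/2 = 12.47 J/(mol·K).
W = (0.325)(12.47)(377 − 248) = 522.8 J.

W ≈ 523 J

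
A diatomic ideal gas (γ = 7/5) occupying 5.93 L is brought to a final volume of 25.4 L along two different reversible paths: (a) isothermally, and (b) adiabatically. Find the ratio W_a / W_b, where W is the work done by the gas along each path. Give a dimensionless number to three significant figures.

Path (a) isothermal: W = P₁V₁ ln(V₂/V₁) → W_a/(P₁V₁) = 1.455.
Path (b) adiabatic: W = P₁V₁(1 − (V₁/V₂)^(γ−1))/(γ−1) → W_b/(P₁V₁) = 1.103.
W_a / W_b = 1.455 / 1.103 = 1.319.

W_a / W_b ≈ 1.32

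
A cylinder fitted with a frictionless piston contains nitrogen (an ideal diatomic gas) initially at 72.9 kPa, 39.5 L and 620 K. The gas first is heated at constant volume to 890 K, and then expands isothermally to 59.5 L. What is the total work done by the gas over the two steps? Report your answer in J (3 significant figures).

W_total ≈ 1690 J

Step 1 (isochoric): W = 0 (constant volume).
After step 1: P = 104.6 kPa (V unchanged).
Step 2 (isothermal): W = P₁V₁ ln(V₂/V₁) = (4134) ln(59.5/39.5) = 1693 J.
W_total = 0 + 1693 = 1693 J.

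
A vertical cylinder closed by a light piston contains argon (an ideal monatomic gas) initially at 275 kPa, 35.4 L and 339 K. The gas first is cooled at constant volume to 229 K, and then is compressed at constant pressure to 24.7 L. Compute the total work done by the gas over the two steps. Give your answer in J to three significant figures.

Step 1 (isochoric): W = 0 (constant volume).
After step 1: P = 185.8 kPa (V unchanged).
Step 2 (isobaric): W = PΔV = (185.8 kPa)(24.7 − 35.4 L) = -1988 J.
W_total = 0 − 1988 = -1988 J.

W_total ≈ -1990 J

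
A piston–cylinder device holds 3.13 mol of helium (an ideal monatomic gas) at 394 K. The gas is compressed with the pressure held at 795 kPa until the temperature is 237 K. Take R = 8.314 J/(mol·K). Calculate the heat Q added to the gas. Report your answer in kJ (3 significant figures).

Q ≈ -10.2 kJ

Isobaric: W = nRΔT = (3.13)(8.314)(-157) = -4086 J.
ΔU = nCᵥΔT with Cᵥ = 3R/2: ΔU = (3.13)(12.47)(-157) = -6128 J.
Q = ΔU + W = -6128 − 4086 = -10214 J.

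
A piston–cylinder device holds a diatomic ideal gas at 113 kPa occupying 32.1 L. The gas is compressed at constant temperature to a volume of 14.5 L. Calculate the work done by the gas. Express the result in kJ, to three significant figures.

W ≈ -2.88 kJ

Isothermal: W = nRT ln(V₂/V₁) = P₁V₁ ln(V₂/V₁).
P₁V₁ = (113 kPa)(32.1 L) = 3627 J.
W = 3627 × ln(14.5/32.1) = 3627 × -0.7947
W_by_gas = -2883 J.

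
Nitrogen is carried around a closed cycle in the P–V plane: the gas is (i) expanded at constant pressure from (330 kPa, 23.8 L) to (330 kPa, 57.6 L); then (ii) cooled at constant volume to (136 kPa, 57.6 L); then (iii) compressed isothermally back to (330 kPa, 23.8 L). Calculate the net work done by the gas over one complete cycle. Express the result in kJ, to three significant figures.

Leg (i): W = PΔV = (330)(57.6 − 23.8) = 11154 J.
Leg (ii): W = 0.
Leg (iii): W = PᵢVᵢ ln(V_f/Vᵢ) = (7834) ln(23.8/57.6) = -6924 J.
W_net = 11154 − 6924 = 4230 J.

W_net ≈ 4.23 kJ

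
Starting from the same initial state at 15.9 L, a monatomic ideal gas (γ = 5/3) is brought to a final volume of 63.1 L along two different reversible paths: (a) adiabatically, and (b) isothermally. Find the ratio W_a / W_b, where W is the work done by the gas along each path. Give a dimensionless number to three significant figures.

W_a / W_b ≈ 0.654

Path (a) adiabatic: W = P₁V₁(1 − (V₁/V₂)^(γ−1))/(γ−1) → W_a/(P₁V₁) = 0.9016.
Path (b) isothermal: W = P₁V₁ ln(V₂/V₁) → W_b/(P₁V₁) = 1.378.
W_a / W_b = 0.9016 / 1.378 = 0.6541.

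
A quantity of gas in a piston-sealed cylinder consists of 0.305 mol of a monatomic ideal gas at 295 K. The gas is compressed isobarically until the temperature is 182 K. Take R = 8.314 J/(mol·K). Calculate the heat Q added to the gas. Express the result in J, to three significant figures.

Q ≈ -716 J

Isobaric: W = nRΔT = (0.305)(8.314)(-113) = -286.5 J.
ΔU = nCᵥΔT with Cᵥ = 3R/2: ΔU = (0.305)(12.47)(-113) = -429.8 J.
Q = ΔU + W = -429.8 − 286.5 = -716.4 J.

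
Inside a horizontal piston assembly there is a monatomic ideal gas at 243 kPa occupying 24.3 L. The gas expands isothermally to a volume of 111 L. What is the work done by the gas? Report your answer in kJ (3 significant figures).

W ≈ 8.97 kJ

Isothermal: W = nRT ln(V₂/V₁) = P₁V₁ ln(V₂/V₁).
P₁V₁ = (243 kPa)(24.3 L) = 5905 J.
W = 5905 × ln(111/24.3) = 5905 × 1.519
W_by_gas = 8970 J.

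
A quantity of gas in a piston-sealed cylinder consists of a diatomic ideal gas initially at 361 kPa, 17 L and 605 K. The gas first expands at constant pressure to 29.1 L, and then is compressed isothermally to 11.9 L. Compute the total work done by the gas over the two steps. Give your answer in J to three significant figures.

Step 1 (isobaric): W = PΔV = (361 kPa)(29.1 − 17 L) = 4368 J.
After step 1: P = 361 kPa, V = 29.1 L, T = 1036 K.
Step 2 (isothermal): W = P₁V₁ ln(V₂/V₁) = (10505) ln(11.9/29.1) = -9394 J.
W_total = 4368 − 9394 = -5026 J.

W_total ≈ -5030 J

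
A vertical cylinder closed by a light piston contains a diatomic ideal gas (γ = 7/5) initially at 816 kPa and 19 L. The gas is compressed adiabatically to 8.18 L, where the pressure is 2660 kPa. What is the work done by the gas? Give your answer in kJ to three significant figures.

Adiabatic: W = (P₁V₁ − P₂V₂)/(γ − 1) with γ = 7/5.
P₁V₁ = 15504 J, P₂V₂ = 21759 J.
W = (15504 − 21759) / 0.4 = -15637 J.

W ≈ -15.6 kJ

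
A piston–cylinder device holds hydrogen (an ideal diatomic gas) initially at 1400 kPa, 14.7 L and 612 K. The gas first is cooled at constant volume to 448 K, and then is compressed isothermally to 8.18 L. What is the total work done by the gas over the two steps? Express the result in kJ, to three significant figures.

Step 1 (isochoric): W = 0 (constant volume).
After step 1: P = 1025 kPa (V unchanged).
Step 2 (isothermal): W = P₁V₁ ln(V₂/V₁) = (15065) ln(8.18/14.7) = -8830 J.
W_total = 0 − 8830 = -8830 J.

W_total ≈ -8.83 kJ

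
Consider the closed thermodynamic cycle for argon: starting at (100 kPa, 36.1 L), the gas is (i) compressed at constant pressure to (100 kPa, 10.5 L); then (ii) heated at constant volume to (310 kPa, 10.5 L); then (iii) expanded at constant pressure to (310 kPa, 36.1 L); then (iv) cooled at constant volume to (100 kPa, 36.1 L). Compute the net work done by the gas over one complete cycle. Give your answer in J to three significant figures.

W_net ≈ 5380 J

Constant-volume legs do no work.
W(i) = (100)(10.5 − 36.1) = -2560 J; W(iii) = (310)(36.1 − 10.5) = 7936 J.
W_net = -2560 + 7936 = 5376 J (the clockwise enclosed area).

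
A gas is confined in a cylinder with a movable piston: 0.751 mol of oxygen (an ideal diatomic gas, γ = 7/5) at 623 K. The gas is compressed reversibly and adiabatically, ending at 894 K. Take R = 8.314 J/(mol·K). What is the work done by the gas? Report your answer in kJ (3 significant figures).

W ≈ -4.23 kJ

Adiabatic ⇒ Q = 0, so W_by = −ΔU = nCᵥ(T₁ − T₂).
Cᵥ = 5R/2 = 20.79 J/(mol·K).
W = (0.751)(20.79)(623 − 894) = -4230 J.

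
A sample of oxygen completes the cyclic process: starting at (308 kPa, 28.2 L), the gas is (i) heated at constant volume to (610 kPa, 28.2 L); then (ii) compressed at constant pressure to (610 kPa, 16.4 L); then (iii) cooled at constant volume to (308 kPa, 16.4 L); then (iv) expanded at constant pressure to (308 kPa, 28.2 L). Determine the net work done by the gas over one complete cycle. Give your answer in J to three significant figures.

W_net ≈ -3560 J

Constant-volume legs do no work.
W(ii) = (610)(16.4 − 28.2) = -7198 J; W(iv) = (308)(28.2 − 16.4) = 3634 J.
W_net = -7198 + 3634 = -3564 J (the counter-clockwise enclosed area).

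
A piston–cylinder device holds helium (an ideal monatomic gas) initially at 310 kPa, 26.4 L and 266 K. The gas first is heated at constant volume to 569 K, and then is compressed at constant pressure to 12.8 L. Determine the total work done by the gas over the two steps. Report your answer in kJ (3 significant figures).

W_total ≈ -9.02 kJ

Step 1 (isochoric): W = 0 (constant volume).
After step 1: P = 663.1 kPa (V unchanged).
Step 2 (isobaric): W = PΔV = (663.1 kPa)(12.8 − 26.4 L) = -9018 J.
W_total = 0 − 9018 = -9018 J.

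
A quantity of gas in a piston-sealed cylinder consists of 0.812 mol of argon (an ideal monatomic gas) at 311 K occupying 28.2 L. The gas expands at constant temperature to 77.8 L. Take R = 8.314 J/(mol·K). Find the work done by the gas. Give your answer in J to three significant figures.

W ≈ 2130 J

Isothermal: W = nRT ln(V₂/V₁).
W = (0.812)(8.314)(311) × ln(77.8/28.2)
  = 2100 × 1.015
W_by_gas = 2131 J.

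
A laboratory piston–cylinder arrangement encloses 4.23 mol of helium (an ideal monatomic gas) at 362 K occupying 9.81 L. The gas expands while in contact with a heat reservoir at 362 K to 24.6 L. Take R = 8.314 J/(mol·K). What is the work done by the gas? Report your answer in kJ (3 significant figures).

Isothermal: W = nRT ln(V₂/V₁).
W = (4.23)(8.314)(362) × ln(24.6/9.81)
  = 12731 × 0.9193
W_by_gas = 11704 J.

W ≈ 11.7 kJ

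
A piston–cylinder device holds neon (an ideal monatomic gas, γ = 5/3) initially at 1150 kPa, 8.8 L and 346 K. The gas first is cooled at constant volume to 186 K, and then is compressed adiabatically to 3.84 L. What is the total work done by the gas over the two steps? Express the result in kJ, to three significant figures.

W_total ≈ -6.02 kJ

Step 1 (isochoric): W = 0 (constant volume).
After step 1: P = 618.2 kPa (V unchanged).
Step 2 (adiabatic): W = (P₁V₁ − P₂V₂)/(γ−1) = (5440 − 9456)/0.667 = -6024 J.
W_total = 0 − 6024 = -6024 J.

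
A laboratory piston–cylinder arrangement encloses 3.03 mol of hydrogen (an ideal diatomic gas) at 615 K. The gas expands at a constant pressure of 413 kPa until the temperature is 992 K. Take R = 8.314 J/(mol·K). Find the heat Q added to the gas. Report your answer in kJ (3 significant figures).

Q ≈ 33.2 kJ

Isobaric: W = nRΔT = (3.03)(8.314)(377) = 9497 J.
ΔU = nCᵥΔT with Cᵥ = 5R/2: ΔU = (3.03)(20.79)(377) = 23743 J.
Q = ΔU + W = 23743 + 9497 = 33240 J.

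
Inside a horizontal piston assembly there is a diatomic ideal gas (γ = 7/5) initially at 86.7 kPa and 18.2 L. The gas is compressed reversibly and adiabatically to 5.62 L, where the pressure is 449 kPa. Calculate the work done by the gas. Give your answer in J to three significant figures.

Adiabatic: W = (P₁V₁ − P₂V₂)/(γ − 1) with γ = 7/5.
P₁V₁ = 1578 J, P₂V₂ = 2523 J.
W = (1578 − 2523) / 0.4 = -2364 J.

W ≈ -2360 J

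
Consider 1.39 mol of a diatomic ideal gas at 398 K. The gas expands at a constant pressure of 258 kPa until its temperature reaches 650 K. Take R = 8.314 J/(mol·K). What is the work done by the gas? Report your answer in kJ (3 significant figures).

Isobaric: W = P ΔV = nR ΔT.
W = (1.39)(8.314)(650 − 398) = 2912 J.

W ≈ 2.91 kJ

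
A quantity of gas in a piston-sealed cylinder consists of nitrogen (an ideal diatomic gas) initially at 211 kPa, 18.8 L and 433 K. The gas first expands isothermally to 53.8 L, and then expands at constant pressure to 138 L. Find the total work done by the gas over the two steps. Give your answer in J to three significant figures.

Step 1 (isothermal): W = P₁V₁ ln(V₂/V₁) = (3967) ln(53.8/18.8) = 4171 J.
After step 1: P = 73.73 kPa, V = 53.8 L, T = 433 K.
Step 2 (isobaric): W = PΔV = (73.73 kPa)(138 − 53.8 L) = 6208 J.
W_total = 4171 + 6208 = 10379 J.

W_total ≈ 10400 J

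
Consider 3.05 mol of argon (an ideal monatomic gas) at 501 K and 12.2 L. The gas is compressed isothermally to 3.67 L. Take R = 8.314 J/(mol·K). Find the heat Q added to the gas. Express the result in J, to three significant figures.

Q ≈ -15300 J

Isothermal ⇒ ΔU = 0, so Q = W = nRT ln(V₂/V₁).
Q = (3.05)(8.314)(501) ln(3.67/12.2) = 12704 × -1.201 = -15261 J.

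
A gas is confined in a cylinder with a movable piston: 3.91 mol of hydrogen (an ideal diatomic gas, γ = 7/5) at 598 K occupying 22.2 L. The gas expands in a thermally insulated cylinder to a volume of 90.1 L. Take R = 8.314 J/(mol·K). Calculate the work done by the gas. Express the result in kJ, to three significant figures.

Adiabatic: TV^(γ−1) = const with γ = 7/5.
T₂ = T₁ (V₁/V₂)^(γ−1) = 598 × (22.2/90.1)^0.4 = 598 × 0.571 = 341.5 K.
W_by = nCᵥ(T₁ − T₂) = (3.91)(20.79)(598 − 341.5) = 20848 J.

W ≈ 20.8 kJ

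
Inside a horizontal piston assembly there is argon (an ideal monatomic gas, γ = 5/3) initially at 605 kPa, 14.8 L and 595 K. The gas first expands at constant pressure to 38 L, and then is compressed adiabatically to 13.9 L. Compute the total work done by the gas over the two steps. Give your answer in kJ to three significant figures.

W_total ≈ -18.9 kJ

Step 1 (isobaric): W = PΔV = (605 kPa)(38 − 14.8 L) = 14036 J.
After step 1: P = 605 kPa, V = 38 L, T = 1528 K.
Step 2 (adiabatic): W = (P₁V₁ − P₂V₂)/(γ−1) = (22990 − 44949)/0.667 = -32938 J.
W_total = 14036 − 32938 = -18902 J.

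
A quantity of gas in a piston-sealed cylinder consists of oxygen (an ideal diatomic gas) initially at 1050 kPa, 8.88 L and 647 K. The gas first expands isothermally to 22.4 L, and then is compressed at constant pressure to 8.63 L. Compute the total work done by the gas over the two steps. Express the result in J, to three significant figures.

W_total ≈ 2900 J

Step 1 (isothermal): W = P₁V₁ ln(V₂/V₁) = (9324) ln(22.4/8.88) = 8627 J.
After step 1: P = 416.2 kPa, V = 22.4 L, T = 647 K.
Step 2 (isobaric): W = PΔV = (416.2 kPa)(8.63 − 22.4 L) = -5732 J.
W_total = 8627 − 5732 = 2895 J.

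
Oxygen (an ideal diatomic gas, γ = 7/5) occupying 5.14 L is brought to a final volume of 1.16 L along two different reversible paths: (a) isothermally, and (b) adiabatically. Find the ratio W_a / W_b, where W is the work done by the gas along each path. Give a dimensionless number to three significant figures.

Path (a) isothermal: W = P₁V₁ ln(V₂/V₁) → W_a/(P₁V₁) = -1.489.
Path (b) adiabatic: W = P₁V₁(1 − (V₁/V₂)^(γ−1))/(γ−1) → W_b/(P₁V₁) = -2.035.
W_a / W_b = -1.489 / -2.035 = 0.7316.

W_a / W_b ≈ 0.732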